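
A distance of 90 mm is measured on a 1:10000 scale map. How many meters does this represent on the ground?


ground = 90 mm * 10000 / 1000 = 900.0 m

900.0 m


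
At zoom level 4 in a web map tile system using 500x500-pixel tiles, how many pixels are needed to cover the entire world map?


tiles per axis = 2^4 = 16
total tiles = 16^2 = 256
pixels per axis = 16 * 500 = 8000
total pixels = 8000^2 = 64000000

64000000 pixels


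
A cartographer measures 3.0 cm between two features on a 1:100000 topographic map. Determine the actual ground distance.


ground = 3.0 cm * 100000 / 100 = 3000.0 m = 3.0 km

3.0 km


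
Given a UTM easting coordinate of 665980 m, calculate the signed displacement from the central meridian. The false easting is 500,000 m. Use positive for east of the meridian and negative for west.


displacement = 665980 - 500000 = 165980 m

165980 m


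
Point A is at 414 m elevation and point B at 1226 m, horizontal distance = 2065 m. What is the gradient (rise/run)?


gradient = (1226 - 414) / 2065 = 812 / 2065 = 0.3932

0.3932


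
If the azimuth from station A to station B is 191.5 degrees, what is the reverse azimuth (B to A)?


back azimuth = (191.5 + 180) mod 360 = 11.5 degrees

11.5 degrees


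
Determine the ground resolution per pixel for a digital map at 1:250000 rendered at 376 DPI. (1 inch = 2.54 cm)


pixel_cm = 2.54 / 376 ≈ 0.006755 cm
ground = pixel_cm * 250000 / 100 = 2.54 * 250000 / (376 * 100) = 635000 / 37600 ≈ 16.89 m

16.89 m


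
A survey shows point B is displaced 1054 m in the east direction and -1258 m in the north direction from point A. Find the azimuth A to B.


az = atan2(1054, -1258) = 140.0 deg
adjusted to 0-360: 140.0 degrees

140.0 degrees


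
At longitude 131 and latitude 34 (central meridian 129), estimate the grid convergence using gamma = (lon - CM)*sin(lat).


gamma = (131 - 129) * sin(34) = 2 * 0.559193 = 1.118 degrees

1.118 degrees


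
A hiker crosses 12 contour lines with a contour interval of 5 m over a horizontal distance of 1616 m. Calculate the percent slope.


elevation change = 12 * 5 = 60 m
slope = 60 / 1616 * 100 = 3.7%

3.7%


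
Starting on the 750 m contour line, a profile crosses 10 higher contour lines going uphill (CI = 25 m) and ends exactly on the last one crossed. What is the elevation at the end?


elevation = 750 + 10 * 25 = 1000 m

1000 m


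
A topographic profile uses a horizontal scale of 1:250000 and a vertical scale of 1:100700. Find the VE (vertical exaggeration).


VE = horizontal_scale / vertical_scale = 250000 / 100700 ≈ 2.5

2.5x


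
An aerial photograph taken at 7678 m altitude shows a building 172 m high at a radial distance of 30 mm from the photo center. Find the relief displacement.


d = h * r / H = 172 * 30 / 7678 = 0.67 mm

0.67 mm


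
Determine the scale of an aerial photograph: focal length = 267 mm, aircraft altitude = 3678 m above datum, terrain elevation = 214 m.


scale = f / (H - h) = 267 mm / 3464 m = 267 / 3464000 = 1:12974

1:12974


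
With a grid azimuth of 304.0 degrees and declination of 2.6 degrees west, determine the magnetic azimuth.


magnetic azimuth = grid azimuth - declination (east +ve)
mag_az = 304.0 - -2.6 = 306.6 degrees

306.6 degrees


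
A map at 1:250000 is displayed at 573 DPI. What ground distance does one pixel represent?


pixel_cm = 2.54 / 573 ≈ 0.004433 cm
ground = pixel_cm * 250000 / 100 = 2.54 * 250000 / (573 * 100) = 635000 / 57300 ≈ 11.08 m

11.08 m


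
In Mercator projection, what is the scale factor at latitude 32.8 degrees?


SF = 1 / cos(32.8) = 1 / 0.840567 = 1.19

1.19


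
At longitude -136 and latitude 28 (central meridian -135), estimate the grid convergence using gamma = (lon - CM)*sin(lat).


gamma = (-136 - -135) * sin(28) = -1 * 0.469472 = -0.469 degrees

-0.469 degrees


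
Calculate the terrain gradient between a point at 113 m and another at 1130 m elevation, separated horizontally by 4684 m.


gradient = (1130 - 113) / 4684 = 1017 / 4684 = 0.2171

0.2171


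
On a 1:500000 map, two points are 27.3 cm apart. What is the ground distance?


ground = 27.3 cm * 500000 / 100 = 136500.0 m = 136.5 km

136.5 km


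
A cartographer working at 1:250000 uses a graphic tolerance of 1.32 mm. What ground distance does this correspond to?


ground = 1.32 mm * 250000 / 1000 = 330.0 m

330.0 m


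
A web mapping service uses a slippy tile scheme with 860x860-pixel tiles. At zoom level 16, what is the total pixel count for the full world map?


tiles per axis = 2^16 = 65536
total tiles = 65536^2 = 4294967296
pixels per axis = 65536 * 860 = 56360960
total pixels = 56360960^2 = 3176557812121600

3176557812121600 pixels


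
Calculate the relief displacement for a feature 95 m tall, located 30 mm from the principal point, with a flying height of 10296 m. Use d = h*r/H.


d = h * r / H = 95 * 30 / 10296 = 0.28 mm

0.28 mm


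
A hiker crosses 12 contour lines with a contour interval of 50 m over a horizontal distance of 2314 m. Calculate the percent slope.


elevation change = 12 * 50 = 600 m
slope = 600 / 2314 * 100 = 25.9%

25.9%


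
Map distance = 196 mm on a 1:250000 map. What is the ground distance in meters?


ground = 196 mm * 250000 / 1000 = 49000.0 m

49000.0 m


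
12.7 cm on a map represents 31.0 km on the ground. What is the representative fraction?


ground = 31.0 km = 3100000 cm; RF denominator = ground / map = 3100000 / 12.7 ≈ 244094; RF = 1:244094

1:244094


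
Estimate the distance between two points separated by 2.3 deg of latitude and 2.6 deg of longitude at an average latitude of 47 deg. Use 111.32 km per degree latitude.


dlat_km = 2.3 * 111.32 = 256.036
dlon_km = 2.6 * 111.32 * cos(47) ≈ 197.392
dist = sqrt(256.036^2 + 197.392^2) ≈ 323.3 km

323.3 km


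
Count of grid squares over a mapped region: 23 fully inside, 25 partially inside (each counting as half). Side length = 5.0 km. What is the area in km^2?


effective squares = 23 + 25 * 0.5 = 35.5
area = 35.5 * 25.0 = 887.5 km^2

887.5 km^2


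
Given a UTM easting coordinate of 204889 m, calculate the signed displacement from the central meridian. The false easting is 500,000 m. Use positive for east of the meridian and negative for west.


displacement = 204889 - 500000 = -295111 m

-295111 m


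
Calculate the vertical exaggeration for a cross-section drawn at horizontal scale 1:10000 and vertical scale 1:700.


VE = horizontal_scale / vertical_scale = 10000 / 700 ≈ 14.3

14.3x


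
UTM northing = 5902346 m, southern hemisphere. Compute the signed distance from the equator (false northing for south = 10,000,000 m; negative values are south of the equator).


For southern: actual = 5902346 - 10000000 = -4097654 m

-4097654 m


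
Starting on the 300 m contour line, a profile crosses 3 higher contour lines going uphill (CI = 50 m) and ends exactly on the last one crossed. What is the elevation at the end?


elevation = 300 + 3 * 50 = 450 m

450 m


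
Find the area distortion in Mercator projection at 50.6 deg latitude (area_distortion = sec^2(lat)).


area_distortion = 1/cos^2(50.6) = 2.482

2.482


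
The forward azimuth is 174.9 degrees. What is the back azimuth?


back azimuth = (174.9 + 180) mod 360 = 354.9 degrees

354.9 degrees


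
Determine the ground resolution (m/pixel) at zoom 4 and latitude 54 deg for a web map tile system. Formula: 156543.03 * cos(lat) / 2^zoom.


res = 156543.03 * cos(54) / 2^4 = 156543.03 * 0.58778525 / 16 = 5750.86 m/pixel

5750.86 m/pixel


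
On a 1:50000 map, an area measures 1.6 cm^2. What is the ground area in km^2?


ground_area = 1.6 * (50000/100)^2 = 400000.0 m^2 = 0.4 km^2

0.4 km^2


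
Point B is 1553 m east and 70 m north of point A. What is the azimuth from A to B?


az = atan2(1553, 70) = 87.4 deg
adjusted to 0-360: 87.4 degrees

87.4 degrees


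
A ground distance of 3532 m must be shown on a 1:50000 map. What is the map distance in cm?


map_cm = 3532 * 100 / 50000 = 7.064 cm ≈ 7.06 cm

7.06 cm


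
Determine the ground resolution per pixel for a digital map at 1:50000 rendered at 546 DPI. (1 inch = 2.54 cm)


pixel_cm = 2.54 / 546 ≈ 0.004652 cm
ground = pixel_cm * 50000 / 100 = 2.54 * 50000 / (546 * 100) = 127000 / 54600 ≈ 2.33 m

2.33 m


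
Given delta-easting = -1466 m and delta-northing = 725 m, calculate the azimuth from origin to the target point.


az = atan2(-1466, 725) = -63.7 deg
adjusted to 0-360: 296.3 degrees

296.3 degrees


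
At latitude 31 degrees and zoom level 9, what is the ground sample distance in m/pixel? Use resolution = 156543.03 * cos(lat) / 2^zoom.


res = 156543.03 * cos(31) / 2^9 = 156543.03 * 0.8571673 / 512 = 262.08 m/pixel

262.08 m/pixel


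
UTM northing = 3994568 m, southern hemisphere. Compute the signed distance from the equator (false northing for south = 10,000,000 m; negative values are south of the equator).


For southern: actual = 3994568 - 10000000 = -6005432 m

-6005432 m


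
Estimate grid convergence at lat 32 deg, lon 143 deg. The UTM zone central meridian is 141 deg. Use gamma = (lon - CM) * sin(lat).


gamma = (143 - 141) * sin(32) = 2 * 0.529919 = 1.06 degrees

1.06 degrees


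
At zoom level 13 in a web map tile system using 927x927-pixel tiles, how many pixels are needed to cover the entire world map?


tiles per axis = 2^13 = 8192
total tiles = 8192^2 = 67108864
pixels per axis = 8192 * 927 = 7593984
total pixels = 7593984^2 = 57668592992256

57668592992256 pixels


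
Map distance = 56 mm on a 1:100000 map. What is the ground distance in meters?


ground = 56 mm * 100000 / 1000 = 5600.0 m

5600.0 m


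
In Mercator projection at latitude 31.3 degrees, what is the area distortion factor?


area_distortion = 1/cos^2(31.3) = 1.37

1.37


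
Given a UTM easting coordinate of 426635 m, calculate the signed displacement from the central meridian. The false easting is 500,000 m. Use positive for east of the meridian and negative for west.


displacement = 426635 - 500000 = -73365 m

-73365 m


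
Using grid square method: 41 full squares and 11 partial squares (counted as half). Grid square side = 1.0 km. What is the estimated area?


effective squares = 41 + 11 * 0.5 = 46.5
area = 46.5 * 1.0 = 46.5 km^2

46.5 km^2


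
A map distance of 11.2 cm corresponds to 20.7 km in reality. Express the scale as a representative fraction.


ground = 20.7 km = 2070000 cm; RF denominator = ground / map = 2070000 / 11.2 ≈ 184821; RF = 1:184821

1:184821


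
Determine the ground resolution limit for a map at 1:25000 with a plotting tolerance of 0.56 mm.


ground = 0.56 mm * 25000 / 1000 = 14.0 m

14.0 m


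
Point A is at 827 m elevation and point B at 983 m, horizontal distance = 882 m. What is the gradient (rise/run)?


gradient = (983 - 827) / 882 = 156 / 882 = 0.1769

0.1769


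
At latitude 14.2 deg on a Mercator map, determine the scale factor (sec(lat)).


SF = 1 / cos(14.2) = 1 / 0.969445 = 1.032

1.032


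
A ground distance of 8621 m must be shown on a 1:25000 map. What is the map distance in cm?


map_cm = 8621 * 100 / 25000 = 34.484 cm ≈ 34.48 cm

34.48 cm


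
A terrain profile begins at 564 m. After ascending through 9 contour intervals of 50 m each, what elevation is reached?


elevation = 564 + 9 * 50 = 1014 m

1014 m


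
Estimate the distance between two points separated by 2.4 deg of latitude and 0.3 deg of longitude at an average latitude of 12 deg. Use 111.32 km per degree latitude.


dlat_km = 2.4 * 111.32 = 267.168
dlon_km = 0.3 * 111.32 * cos(12) ≈ 32.666
dist = sqrt(267.168^2 + 32.666^2) ≈ 269.2 km

269.2 km


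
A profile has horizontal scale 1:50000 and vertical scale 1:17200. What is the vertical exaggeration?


VE = horizontal_scale / vertical_scale = 50000 / 17200 ≈ 2.9

2.9x


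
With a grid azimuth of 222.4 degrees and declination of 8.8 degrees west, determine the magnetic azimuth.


magnetic azimuth = grid azimuth - declination (east +ve)
mag_az = 222.4 - -8.8 = 231.2 degrees

231.2 degrees


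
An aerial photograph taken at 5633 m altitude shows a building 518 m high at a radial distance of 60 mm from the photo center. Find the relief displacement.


d = h * r / H = 518 * 60 / 5633 = 5.52 mm

5.52 mm


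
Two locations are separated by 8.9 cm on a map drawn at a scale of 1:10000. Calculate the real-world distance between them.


ground = 8.9 cm * 10000 / 100 = 890.0 m

890.0 m


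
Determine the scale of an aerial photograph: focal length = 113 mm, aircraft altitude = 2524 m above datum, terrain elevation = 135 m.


scale = f / (H - h) = 113 mm / 2389 m = 113 / 2389000 = 1:21142

1:21142


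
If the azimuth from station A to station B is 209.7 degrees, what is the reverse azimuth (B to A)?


back azimuth = (209.7 + 180) mod 360 = 29.7 degrees

29.7 degrees


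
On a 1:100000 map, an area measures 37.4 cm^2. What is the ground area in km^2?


ground_area = 37.4 * (100000/100)^2 = 37400000.0 m^2 = 37.4 km^2

37.4 km^2


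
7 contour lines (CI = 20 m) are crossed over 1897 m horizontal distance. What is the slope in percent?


elevation change = 7 * 20 = 140 m
slope = 140 / 1897 * 100 = 7.4%

7.4%


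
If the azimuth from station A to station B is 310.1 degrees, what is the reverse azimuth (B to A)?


back azimuth = (310.1 + 180) mod 360 = 130.1 degrees

130.1 degrees


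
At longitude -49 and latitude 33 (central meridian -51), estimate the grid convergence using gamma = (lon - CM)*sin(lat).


gamma = (-49 - -51) * sin(33) = 2 * 0.544639 = 1.089 degrees

1.089 degrees


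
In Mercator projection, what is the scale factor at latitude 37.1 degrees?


SF = 1 / cos(37.1) = 1 / 0.797584 = 1.254

1.254


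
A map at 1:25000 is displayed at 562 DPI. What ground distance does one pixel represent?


pixel_cm = 2.54 / 562 ≈ 0.00452 cm
ground = pixel_cm * 25000 / 100 = 2.54 * 25000 / (562 * 100) = 63500 / 56200 ≈ 1.13 m

1.13 m


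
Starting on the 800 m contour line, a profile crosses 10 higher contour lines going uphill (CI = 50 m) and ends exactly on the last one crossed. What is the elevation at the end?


elevation = 800 + 10 * 50 = 1300 m

1300 m


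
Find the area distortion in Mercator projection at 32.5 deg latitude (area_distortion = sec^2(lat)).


area_distortion = 1/cos^2(32.5) = 1.406

1.406


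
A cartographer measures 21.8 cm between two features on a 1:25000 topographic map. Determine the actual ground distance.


ground = 21.8 cm * 25000 / 100 = 5450.0 m = 5.45 km

5.45 km


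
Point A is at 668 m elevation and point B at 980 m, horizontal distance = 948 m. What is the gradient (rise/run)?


gradient = (980 - 668) / 948 = 312 / 948 = 0.3291

0.3291


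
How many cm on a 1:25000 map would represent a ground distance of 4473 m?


map_cm = 4473 * 100 / 25000 = 17.892 cm ≈ 17.89 cm

17.89 cm


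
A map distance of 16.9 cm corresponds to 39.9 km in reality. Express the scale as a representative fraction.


ground = 39.9 km = 3990000 cm; RF denominator = ground / map = 3990000 / 16.9 ≈ 236095; RF = 1:236095

1:236095


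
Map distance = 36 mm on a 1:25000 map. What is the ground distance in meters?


ground = 36 mm * 25000 / 1000 = 900.0 m

900.0 m


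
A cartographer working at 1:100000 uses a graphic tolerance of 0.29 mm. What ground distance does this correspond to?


ground = 0.29 mm * 100000 / 1000 = 29.0 m

29.0 m


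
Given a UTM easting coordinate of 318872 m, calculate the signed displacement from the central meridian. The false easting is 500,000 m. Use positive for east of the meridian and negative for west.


displacement = 318872 - 500000 = -181128 m

-181128 m


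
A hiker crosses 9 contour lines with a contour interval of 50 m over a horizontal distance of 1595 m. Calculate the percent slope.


elevation change = 9 * 50 = 450 m
slope = 450 / 1595 * 100 = 28.2%

28.2%


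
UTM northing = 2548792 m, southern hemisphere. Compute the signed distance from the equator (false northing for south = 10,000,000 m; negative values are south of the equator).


For southern: actual = 2548792 - 10000000 = -7451208 m

-7451208 m


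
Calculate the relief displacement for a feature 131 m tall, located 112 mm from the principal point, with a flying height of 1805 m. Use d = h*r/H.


d = h * r / H = 131 * 112 / 1805 = 8.13 mm

8.13 mm


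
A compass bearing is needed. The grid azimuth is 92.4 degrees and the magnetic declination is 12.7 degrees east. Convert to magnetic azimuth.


magnetic azimuth = grid azimuth - declination (east +ve)
mag_az = 92.4 - 12.7 = 79.7 degrees

79.7 degrees


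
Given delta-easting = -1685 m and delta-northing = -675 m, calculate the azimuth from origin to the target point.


az = atan2(-1685, -675) = -111.8 deg
adjusted to 0-360: 248.2 degrees

248.2 degrees


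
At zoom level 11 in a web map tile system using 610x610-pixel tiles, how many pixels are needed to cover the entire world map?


tiles per axis = 2^11 = 2048
total tiles = 2048^2 = 4194304
pixels per axis = 2048 * 610 = 1249280
total pixels = 1249280^2 = 1560700518400

1560700518400 pixels


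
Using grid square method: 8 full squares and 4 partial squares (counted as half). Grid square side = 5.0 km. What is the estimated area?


effective squares = 8 + 4 * 0.5 = 10.0
area = 10.0 * 25.0 = 250.0 km^2

250.0 km^2


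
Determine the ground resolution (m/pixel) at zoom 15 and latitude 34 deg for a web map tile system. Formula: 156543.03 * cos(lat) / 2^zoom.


res = 156543.03 * cos(34) / 2^15 = 156543.03 * 0.82903757 / 32768 = 3.96 m/pixel

3.96 m/pixel


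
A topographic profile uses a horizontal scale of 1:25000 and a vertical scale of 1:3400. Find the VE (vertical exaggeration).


VE = horizontal_scale / vertical_scale = 25000 / 3400 ≈ 7.4

7.4x


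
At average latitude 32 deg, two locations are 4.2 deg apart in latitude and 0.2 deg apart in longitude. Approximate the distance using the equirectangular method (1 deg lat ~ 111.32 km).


dlat_km = 4.2 * 111.32 = 467.544
dlon_km = 0.2 * 111.32 * cos(32) ≈ 18.881
dist = sqrt(467.544^2 + 18.881^2) ≈ 467.9 km

467.9 km


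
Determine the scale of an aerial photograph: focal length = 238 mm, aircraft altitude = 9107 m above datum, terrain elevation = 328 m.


scale = f / (H - h) = 238 mm / 8779 m = 238 / 8779000 = 1:36887

1:36887


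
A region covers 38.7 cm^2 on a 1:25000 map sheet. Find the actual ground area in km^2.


ground_area = 38.7 * (25000/100)^2 = 2418750.0 m^2 = 2.41875 km^2 ≈ 2.419 km^2

2.419 km^2


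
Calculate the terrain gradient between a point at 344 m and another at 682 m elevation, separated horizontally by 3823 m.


gradient = (682 - 344) / 3823 = 338 / 3823 = 0.0884

0.0884


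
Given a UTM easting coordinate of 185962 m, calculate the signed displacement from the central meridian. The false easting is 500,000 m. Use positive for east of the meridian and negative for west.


displacement = 185962 - 500000 = -314038 m

-314038 m


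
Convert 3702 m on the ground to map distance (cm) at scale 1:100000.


map_cm = 3702 * 100 / 100000 = 3.702 cm ≈ 3.7 cm

3.7 cm


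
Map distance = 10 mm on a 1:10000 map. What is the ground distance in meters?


ground = 10 mm * 10000 / 1000 = 100.0 m

100.0 m


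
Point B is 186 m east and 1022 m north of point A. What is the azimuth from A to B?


az = atan2(186, 1022) = 10.3 deg
adjusted to 0-360: 10.3 degrees

10.3 degrees


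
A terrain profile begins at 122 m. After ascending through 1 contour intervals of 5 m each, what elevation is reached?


elevation = 122 + 1 * 5 = 127 m

127 m


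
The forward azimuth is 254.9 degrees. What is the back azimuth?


back azimuth = (254.9 + 180) mod 360 = 74.9 degrees

74.9 degrees


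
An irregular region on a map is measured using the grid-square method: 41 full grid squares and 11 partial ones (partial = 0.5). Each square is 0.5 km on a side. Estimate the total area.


effective squares = 41 + 11 * 0.5 = 46.5
area = 46.5 * 0.25 = 11.625 km^2

11.625 km^2


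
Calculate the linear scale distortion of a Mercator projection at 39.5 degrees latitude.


SF = 1 / cos(39.5) = 1 / 0.771625 = 1.296

1.296


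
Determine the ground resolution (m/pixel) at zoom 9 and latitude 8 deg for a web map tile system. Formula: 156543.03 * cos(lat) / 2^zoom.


res = 156543.03 * cos(8) / 2^9 = 156543.03 * 0.99026807 / 512 = 302.77 m/pixel

302.77 m/pixel


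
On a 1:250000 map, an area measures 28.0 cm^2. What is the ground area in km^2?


ground_area = 28.0 * (250000/100)^2 = 175000000.0 m^2 = 175.0 km^2

175.0 km^2


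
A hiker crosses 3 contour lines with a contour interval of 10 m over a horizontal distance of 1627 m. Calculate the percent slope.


elevation change = 3 * 10 = 30 m
slope = 30 / 1627 * 100 = 1.8%

1.8%


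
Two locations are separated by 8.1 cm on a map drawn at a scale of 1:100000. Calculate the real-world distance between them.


ground = 8.1 cm * 100000 / 100 = 8100.0 m = 8.1 km

8.1 km


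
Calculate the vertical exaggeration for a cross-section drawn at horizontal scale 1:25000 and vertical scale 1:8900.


VE = horizontal_scale / vertical_scale = 25000 / 8900 ≈ 2.8

2.8x


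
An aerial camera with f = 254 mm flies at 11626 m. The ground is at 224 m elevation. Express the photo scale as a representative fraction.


scale = f / (H - h) = 254 mm / 11402 m = 254 / 11402000 = 1:44890

1:44890


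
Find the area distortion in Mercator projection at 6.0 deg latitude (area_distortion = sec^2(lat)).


area_distortion = 1/cos^2(6.0) = 1.011

1.011


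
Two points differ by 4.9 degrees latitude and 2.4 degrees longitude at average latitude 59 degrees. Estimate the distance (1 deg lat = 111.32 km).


dlat_km = 4.9 * 111.32 = 545.468
dlon_km = 2.4 * 111.32 * cos(59) ≈ 137.602
dist = sqrt(545.468^2 + 137.602^2) ≈ 562.6 km

562.6 km


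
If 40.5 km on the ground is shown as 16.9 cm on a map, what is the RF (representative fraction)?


ground = 40.5 km = 4050000 cm; RF denominator = ground / map = 4050000 / 16.9 ≈ 239645; RF = 1:239645

1:239645


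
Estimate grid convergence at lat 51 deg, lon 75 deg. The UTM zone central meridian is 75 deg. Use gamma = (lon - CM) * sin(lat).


gamma = (75 - 75) * sin(51) = 0 * 0.777146 = 0.0 degrees

0.0 degrees


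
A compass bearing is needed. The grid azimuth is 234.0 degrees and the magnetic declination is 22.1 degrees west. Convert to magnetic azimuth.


magnetic azimuth = grid azimuth - declination (east +ve)
mag_az = 234.0 - -22.1 = 256.1 degrees

256.1 degrees


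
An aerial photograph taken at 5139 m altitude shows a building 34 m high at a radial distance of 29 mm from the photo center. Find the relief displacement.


d = h * r / H = 34 * 29 / 5139 = 0.19 mm

0.19 mm


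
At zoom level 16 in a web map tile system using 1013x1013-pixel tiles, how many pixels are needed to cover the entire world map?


tiles per axis = 2^16 = 65536
total tiles = 65536^2 = 4294967296
pixels per axis = 65536 * 1013 = 66387968
total pixels = 66387968^2 = 4407362295169024

4407362295169024 pixels


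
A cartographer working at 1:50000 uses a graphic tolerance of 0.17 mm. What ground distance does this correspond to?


ground = 0.17 mm * 50000 / 1000 = 8.5 m

8.5 m


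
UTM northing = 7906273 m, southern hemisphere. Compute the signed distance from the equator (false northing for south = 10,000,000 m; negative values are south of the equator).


For southern: actual = 7906273 - 10000000 = -2093727 m

-2093727 m


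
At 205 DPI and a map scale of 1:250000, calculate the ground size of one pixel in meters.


pixel_cm = 2.54 / 205 ≈ 0.01239 cm
ground = pixel_cm * 250000 / 100 = 2.54 * 250000 / (205 * 100) = 635000 / 20500 ≈ 30.98 m

30.98 m


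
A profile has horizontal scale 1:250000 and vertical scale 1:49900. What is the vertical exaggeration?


VE = horizontal_scale / vertical_scale = 250000 / 49900 ≈ 5.0

5.0x


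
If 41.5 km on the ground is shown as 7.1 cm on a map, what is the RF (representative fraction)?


ground = 41.5 km = 4150000 cm; RF denominator = ground / map = 4150000 / 7.1 ≈ 584507; RF = 1:584507

1:584507


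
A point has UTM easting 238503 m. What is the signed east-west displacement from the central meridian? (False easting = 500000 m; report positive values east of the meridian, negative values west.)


displacement = 238503 - 500000 = -261497 m

-261497 m


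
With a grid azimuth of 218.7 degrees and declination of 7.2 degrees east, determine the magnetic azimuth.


magnetic azimuth = grid azimuth - declination (east +ve)
mag_az = 218.7 - 7.2 = 211.5 degrees

211.5 degrees


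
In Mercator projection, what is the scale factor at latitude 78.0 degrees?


SF = 1 / cos(78.0) = 1 / 0.207912 = 4.81

4.81


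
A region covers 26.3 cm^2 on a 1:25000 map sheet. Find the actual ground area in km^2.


ground_area = 26.3 * (25000/100)^2 = 1643750.0 m^2 = 1.64375 km^2 ≈ 1.644 km^2

1.644 km^2


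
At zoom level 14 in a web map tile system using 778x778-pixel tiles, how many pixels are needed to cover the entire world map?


tiles per axis = 2^14 = 16384
total tiles = 16384^2 = 268435456
pixels per axis = 16384 * 778 = 12746752
total pixels = 12746752^2 = 162479686549504

162479686549504 pixels


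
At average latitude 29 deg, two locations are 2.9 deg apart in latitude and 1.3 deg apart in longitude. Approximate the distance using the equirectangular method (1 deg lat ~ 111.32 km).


dlat_km = 2.9 * 111.32 = 322.828
dlon_km = 1.3 * 111.32 * cos(29) ≈ 126.571
dist = sqrt(322.828^2 + 126.571^2) ≈ 346.8 km

346.8 km


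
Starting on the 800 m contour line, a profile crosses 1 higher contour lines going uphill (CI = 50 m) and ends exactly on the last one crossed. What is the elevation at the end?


elevation = 800 + 1 * 50 = 850 m

850 m


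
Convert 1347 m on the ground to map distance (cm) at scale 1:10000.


map_cm = 1347 * 100 / 10000 = 13.47 cm

13.47 cm


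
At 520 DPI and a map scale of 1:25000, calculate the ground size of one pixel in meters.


pixel_cm = 2.54 / 520 ≈ 0.004885 cm
ground = pixel_cm * 25000 / 100 = 2.54 * 25000 / (520 * 100) = 63500 / 52000 ≈ 1.22 m

1.22 m


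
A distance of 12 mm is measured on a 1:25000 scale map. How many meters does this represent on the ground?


ground = 12 mm * 25000 / 1000 = 300.0 m

300.0 m


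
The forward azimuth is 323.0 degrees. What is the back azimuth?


back azimuth = (323.0 + 180) mod 360 = 143.0 degrees

143.0 degrees


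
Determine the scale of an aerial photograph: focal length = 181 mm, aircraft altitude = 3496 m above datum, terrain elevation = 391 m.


scale = f / (H - h) = 181 mm / 3105 m = 181 / 3105000 = 1:17155

1:17155


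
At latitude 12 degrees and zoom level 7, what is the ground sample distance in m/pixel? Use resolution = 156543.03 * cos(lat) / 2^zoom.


res = 156543.03 * cos(12) / 2^7 = 156543.03 * 0.9781476 / 128 = 1196.27 m/pixel

1196.27 m/pixel


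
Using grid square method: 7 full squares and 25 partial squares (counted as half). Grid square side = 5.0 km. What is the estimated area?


effective squares = 7 + 25 * 0.5 = 19.5
area = 19.5 * 25.0 = 487.5 km^2

487.5 km^2


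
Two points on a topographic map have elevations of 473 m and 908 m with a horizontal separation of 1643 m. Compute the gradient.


gradient = (908 - 473) / 1643 = 435 / 1643 = 0.2648

0.2648


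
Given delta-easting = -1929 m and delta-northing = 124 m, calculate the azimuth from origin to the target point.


az = atan2(-1929, 124) = -86.3 deg
adjusted to 0-360: 273.7 degrees

273.7 degrees


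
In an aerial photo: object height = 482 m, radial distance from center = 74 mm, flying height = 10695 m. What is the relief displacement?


d = h * r / H = 482 * 74 / 10695 = 3.34 mm

3.34 mm


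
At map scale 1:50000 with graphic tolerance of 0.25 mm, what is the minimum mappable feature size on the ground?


ground = 0.25 mm * 50000 / 1000 = 12.5 m

12.5 m


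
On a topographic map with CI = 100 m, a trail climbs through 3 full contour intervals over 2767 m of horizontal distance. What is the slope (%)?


elevation change = 3 * 100 = 300 m
slope = 300 / 2767 * 100 = 10.8%

10.8%


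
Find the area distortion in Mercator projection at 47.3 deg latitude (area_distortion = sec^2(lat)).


area_distortion = 1/cos^2(47.3) = 2.174

2.174


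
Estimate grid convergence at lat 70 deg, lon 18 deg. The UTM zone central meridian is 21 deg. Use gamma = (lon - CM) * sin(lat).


gamma = (18 - 21) * sin(70) = -3 * 0.939693 = -2.819 degrees

-2.819 degrees


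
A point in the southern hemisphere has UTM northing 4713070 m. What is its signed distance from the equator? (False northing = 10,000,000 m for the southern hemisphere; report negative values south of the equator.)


For southern: actual = 4713070 - 10000000 = -5286930 m

-5286930 m


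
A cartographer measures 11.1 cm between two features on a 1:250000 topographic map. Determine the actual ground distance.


ground = 11.1 cm * 250000 / 100 = 27750.0 m = 27.75 km

27.75 km


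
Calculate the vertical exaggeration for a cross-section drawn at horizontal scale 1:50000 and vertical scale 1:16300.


VE = horizontal_scale / vertical_scale = 50000 / 16300 ≈ 3.1

3.1x


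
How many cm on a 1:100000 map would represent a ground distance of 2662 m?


map_cm = 2662 * 100 / 100000 = 2.662 cm ≈ 2.66 cm

2.66 cm


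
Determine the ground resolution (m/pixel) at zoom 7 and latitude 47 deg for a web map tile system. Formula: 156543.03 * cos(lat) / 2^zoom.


res = 156543.03 * cos(47) / 2^7 = 156543.03 * 0.68199836 / 128 = 834.08 m/pixel

834.08 m/pixel


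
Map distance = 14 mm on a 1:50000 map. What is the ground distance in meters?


ground = 14 mm * 50000 / 1000 = 700.0 m

700.0 m


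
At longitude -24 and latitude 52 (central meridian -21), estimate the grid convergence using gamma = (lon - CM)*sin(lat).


gamma = (-24 - -21) * sin(52) = -3 * 0.788011 = -2.364 degrees

-2.364 degrees


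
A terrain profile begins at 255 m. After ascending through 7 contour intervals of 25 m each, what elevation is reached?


elevation = 255 + 7 * 25 = 430 m

430 m


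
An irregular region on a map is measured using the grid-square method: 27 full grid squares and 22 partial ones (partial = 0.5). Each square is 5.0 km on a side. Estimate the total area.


effective squares = 27 + 22 * 0.5 = 38.0
area = 38.0 * 25.0 = 950.0 km^2

950.0 km^2


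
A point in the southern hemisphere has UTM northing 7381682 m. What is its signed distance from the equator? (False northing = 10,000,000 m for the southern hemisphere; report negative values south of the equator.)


For southern: actual = 7381682 - 10000000 = -2618318 m

-2618318 m


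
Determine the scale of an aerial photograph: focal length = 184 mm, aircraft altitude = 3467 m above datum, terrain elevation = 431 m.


scale = f / (H - h) = 184 mm / 3036 m = 184 / 3036000 = 1:16500

1:16500


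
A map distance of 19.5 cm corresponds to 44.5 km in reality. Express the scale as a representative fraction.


ground = 44.5 km = 4450000 cm; RF denominator = ground / map = 4450000 / 19.5 ≈ 228205; RF = 1:228205

1:228205


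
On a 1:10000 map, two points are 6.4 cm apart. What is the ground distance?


ground = 6.4 cm * 10000 / 100 = 640.0 m

640.0 m


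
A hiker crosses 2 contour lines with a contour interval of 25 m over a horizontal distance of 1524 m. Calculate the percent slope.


elevation change = 2 * 25 = 50 m
slope = 50 / 1524 * 100 = 3.3%

3.3%


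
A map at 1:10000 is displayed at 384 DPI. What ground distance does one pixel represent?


pixel_cm = 2.54 / 384 ≈ 0.006615 cm
ground = pixel_cm * 10000 / 100 = 2.54 * 10000 / (384 * 100) = 25400 / 38400 ≈ 0.66 m

0.66 m


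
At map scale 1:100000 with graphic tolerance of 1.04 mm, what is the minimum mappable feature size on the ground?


ground = 1.04 mm * 100000 / 1000 = 104.0 m

104.0 m


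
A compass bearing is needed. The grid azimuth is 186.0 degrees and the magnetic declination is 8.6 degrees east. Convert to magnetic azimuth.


magnetic azimuth = grid azimuth - declination (east +ve)
mag_az = 186.0 - 8.6 = 177.4 degrees

177.4 degrees


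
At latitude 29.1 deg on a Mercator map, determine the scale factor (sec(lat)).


SF = 1 / cos(29.1) = 1 / 0.873772 = 1.144

1.144


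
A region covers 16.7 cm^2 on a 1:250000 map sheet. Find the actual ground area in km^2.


ground_area = 16.7 * (250000/100)^2 = 104375000.0 m^2 = 104.375 km^2

104.375 km^2


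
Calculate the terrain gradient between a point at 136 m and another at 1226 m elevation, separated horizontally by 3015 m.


gradient = (1226 - 136) / 3015 = 1090 / 3015 = 0.3615

0.3615


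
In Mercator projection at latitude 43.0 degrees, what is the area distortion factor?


area_distortion = 1/cos^2(43.0) = 1.87

1.87


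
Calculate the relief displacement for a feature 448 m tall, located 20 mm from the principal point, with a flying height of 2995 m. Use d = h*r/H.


d = h * r / H = 448 * 20 / 2995 = 2.99 mm

2.99 mm


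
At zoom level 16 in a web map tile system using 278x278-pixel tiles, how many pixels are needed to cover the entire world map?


tiles per axis = 2^16 = 65536
total tiles = 65536^2 = 4294967296
pixels per axis = 65536 * 278 = 18219008
total pixels = 18219008^2 = 331932252504064

331932252504064 pixels


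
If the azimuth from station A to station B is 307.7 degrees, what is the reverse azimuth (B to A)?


back azimuth = (307.7 + 180) mod 360 = 127.7 degrees

127.7 degrees


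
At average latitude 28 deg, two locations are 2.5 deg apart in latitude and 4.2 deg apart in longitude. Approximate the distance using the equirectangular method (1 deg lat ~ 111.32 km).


dlat_km = 2.5 * 111.32 = 278.3
dlon_km = 4.2 * 111.32 * cos(28) ≈ 412.817
dist = sqrt(278.3^2 + 412.817^2) ≈ 497.9 km

497.9 km


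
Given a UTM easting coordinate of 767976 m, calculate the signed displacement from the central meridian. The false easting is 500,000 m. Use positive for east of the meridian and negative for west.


displacement = 767976 - 500000 = 267976 m

267976 m


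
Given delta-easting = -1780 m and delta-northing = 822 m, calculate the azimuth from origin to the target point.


az = atan2(-1780, 822) = -65.2 deg
adjusted to 0-360: 294.8 degrees

294.8 degrees


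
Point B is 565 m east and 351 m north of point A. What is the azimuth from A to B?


az = atan2(565, 351) = 58.1 deg
adjusted to 0-360: 58.1 degrees

58.1 degrees


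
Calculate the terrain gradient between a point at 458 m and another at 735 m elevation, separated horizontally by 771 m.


gradient = (735 - 458) / 771 = 277 / 771 = 0.3593

0.3593


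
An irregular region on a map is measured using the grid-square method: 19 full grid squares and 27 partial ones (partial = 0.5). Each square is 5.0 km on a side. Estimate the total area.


effective squares = 19 + 27 * 0.5 = 32.5
area = 32.5 * 25.0 = 812.5 km^2

812.5 km^2


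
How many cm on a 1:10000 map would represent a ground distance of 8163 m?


map_cm = 8163 * 100 / 10000 = 81.63 cm

81.63 cm


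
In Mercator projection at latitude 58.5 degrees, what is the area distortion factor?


area_distortion = 1/cos^2(58.5) = 3.663

3.663


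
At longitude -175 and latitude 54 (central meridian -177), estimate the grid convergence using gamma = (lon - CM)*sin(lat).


gamma = (-175 - -177) * sin(54) = 2 * 0.809017 = 1.618 degrees

1.618 degrees


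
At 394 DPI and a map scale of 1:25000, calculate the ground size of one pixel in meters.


pixel_cm = 2.54 / 394 ≈ 0.006447 cm
ground = pixel_cm * 25000 / 100 = 2.54 * 25000 / (394 * 100) = 63500 / 39400 ≈ 1.61 m

1.61 m


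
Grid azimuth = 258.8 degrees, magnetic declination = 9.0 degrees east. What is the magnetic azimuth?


magnetic azimuth = grid azimuth - declination (east +ve)
mag_az = 258.8 - 9.0 = 249.8 degrees

249.8 degrees


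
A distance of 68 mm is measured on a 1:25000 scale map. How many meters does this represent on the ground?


ground = 68 mm * 25000 / 1000 = 1700.0 m

1700.0 m


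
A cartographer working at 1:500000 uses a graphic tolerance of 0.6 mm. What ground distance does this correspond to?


ground = 0.6 mm * 500000 / 1000 = 300.0 m

300.0 m


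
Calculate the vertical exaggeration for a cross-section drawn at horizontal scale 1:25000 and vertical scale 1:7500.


VE = horizontal_scale / vertical_scale = 25000 / 7500 ≈ 3.3

3.3x


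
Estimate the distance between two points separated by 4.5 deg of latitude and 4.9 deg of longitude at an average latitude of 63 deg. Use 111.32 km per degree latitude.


dlat_km = 4.5 * 111.32 = 500.94
dlon_km = 4.9 * 111.32 * cos(63) ≈ 247.637
dist = sqrt(500.94^2 + 247.637^2) ≈ 558.8 km

558.8 km


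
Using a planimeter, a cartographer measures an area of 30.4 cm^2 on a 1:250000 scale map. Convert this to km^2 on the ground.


ground_area = 30.4 * (250000/100)^2 = 190000000.0 m^2 = 190.0 km^2

190.0 km^2


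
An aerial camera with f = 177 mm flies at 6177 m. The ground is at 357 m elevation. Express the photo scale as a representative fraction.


scale = f / (H - h) = 177 mm / 5820 m = 177 / 5820000 = 1:32881

1:32881


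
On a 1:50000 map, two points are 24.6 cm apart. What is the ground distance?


ground = 24.6 cm * 50000 / 100 = 12300.0 m = 12.3 km

12.3 km


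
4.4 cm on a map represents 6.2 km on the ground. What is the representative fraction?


ground = 6.2 km = 620000 cm; RF denominator = ground / map = 620000 / 4.4 ≈ 140909; RF = 1:140909

1:140909


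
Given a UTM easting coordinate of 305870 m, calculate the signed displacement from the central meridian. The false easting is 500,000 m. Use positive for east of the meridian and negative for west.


displacement = 305870 - 500000 = -194130 m

-194130 m


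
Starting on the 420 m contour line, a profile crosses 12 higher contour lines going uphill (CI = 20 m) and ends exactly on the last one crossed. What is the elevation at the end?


elevation = 420 + 12 * 20 = 660 m

660 m


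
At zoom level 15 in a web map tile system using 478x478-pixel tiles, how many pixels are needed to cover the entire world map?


tiles per axis = 2^15 = 32768
total tiles = 32768^2 = 1073741824
pixels per axis = 32768 * 478 = 15663104
total pixels = 15663104^2 = 245332826914816

245332826914816 pixels


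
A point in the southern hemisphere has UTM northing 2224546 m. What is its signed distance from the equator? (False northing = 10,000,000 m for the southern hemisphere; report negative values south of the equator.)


For southern: actual = 2224546 - 10000000 = -7775454 m

-7775454 m


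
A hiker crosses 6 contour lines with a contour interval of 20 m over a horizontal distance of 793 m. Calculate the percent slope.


elevation change = 6 * 20 = 120 m
slope = 120 / 793 * 100 = 15.1%

15.1%


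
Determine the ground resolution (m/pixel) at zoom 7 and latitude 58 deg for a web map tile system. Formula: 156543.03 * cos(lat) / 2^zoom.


res = 156543.03 * cos(58) / 2^7 = 156543.03 * 0.52991926 / 128 = 648.09 m/pixel

648.09 m/pixel
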